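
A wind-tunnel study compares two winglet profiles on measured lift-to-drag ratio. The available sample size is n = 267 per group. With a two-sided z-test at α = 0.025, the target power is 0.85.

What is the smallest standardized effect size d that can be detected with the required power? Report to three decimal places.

Need Φ(δ − 2.241) = 0.85, so δ = 2.241 + 1.036 = 3.278.
(The second rejection-region term Φ(−δ − z_{α/2}) is negligible and dropped.)
δ = d·√(n/2) ⇒ d = δ/√(n/2) = 3.278/√(267/2) = 0.2837.

d ≈ 0.284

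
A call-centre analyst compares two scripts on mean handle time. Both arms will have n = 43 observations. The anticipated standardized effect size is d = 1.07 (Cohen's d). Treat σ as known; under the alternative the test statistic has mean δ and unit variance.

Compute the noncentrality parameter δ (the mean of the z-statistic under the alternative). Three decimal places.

δ = d·√(n/2) = 1.07 × √(43/2) = 4.9614

δ ≈ 4.961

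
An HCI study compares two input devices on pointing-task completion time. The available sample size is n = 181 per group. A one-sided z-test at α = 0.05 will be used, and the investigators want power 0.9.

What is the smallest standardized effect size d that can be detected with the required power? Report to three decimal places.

d ≈ 0.308

Need Φ(δ − 1.645) = 0.9, so δ = 1.645 + 1.282 = 2.926.
δ = d·√(n/2) ⇒ d = δ/√(n/2) = 2.926/√(181/2) = 0.3076.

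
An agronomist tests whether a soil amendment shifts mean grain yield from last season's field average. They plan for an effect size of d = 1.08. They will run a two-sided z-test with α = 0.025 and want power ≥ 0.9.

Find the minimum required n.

n = 11

Set Φ(δ − 2.241) = 0.9; then δ − 2.241 = Φ⁻¹(0.9) = 1.282, giving δ = 3.523.
(For δ > 0 the lower-tail rejection region contributes negligibly to power, so the one-term inversion is standard.)
δ = d·√n ⇒ n = (δ/d)² = (3.523 / 1.08)² = 10.64.
Rounding up, n = 11.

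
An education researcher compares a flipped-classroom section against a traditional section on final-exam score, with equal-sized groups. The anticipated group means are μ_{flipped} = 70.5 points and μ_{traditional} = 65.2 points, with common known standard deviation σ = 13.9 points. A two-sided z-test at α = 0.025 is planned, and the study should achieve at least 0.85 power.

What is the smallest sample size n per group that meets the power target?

n = 148 per group

Standardized effect: d = |μ_{flipped} − μ_{traditional}| / σ = |70.5 − 65.2| / 13.9 = 0.3813
Set Φ(δ − 2.241) = 0.85; then δ − 2.241 = Φ⁻¹(0.85) = 1.036, giving δ = 3.278.
(For δ > 0 the lower-tail rejection region contributes negligibly to power, so the one-term inversion is standard.)
δ = d·√(n/2) ⇒ n = 2(δ/d)² = 2 × (3.278 / 0.3813)² = 147.80.
Round up to the next whole unit.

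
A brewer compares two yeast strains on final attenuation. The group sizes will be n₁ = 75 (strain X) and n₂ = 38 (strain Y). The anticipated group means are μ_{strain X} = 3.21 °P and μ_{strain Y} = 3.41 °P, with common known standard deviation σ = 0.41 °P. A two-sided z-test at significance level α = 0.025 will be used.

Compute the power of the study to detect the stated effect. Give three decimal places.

Standardized effect: d = |μ_{strain X} − μ_{strain Y}| / σ = |3.21 − 3.41| / 0.41 = 0.4878
Noncentrality parameter: λ = d / √(1/n₁ + 1/n₂) = 0.4878 / √(1/75 + 1/38) = 2.4498
Critical value for a two-sided test at α = 0.025: z_{α/2} = 2.241.
Power = Φ(λ − 2.241) + Φ(−λ − 2.241) = Φ(0.208) + Φ(-4.691) = 0.5825 + 0.0000 = 0.5825.

Power ≈ 0.583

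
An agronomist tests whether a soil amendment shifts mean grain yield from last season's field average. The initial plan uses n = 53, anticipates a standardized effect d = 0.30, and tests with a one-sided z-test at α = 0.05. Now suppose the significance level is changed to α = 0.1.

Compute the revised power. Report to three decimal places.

Power ≈ 0.817

δ = d·√n = 0.30 × √53 = 2.1840 (unchanged). New critical value: z_{0.1} = 1.282.
Revised power = P(Z > 1.282 − δ) = Φ(0.902) = 0.8166.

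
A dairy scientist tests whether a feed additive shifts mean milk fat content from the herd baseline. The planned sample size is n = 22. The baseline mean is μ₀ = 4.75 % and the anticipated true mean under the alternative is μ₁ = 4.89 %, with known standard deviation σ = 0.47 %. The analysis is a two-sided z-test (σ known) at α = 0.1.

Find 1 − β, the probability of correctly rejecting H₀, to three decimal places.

Power ≈ 0.403

Standardized effect: d = |μ₁ − μ₀| / σ = |4.89 − 4.75| / 0.47 = 0.2979
Noncentrality parameter: δ = d·√n = 0.2979 × √22 = 1.3971
Critical value for a two-sided test at α = 0.1: z_{α/2} = 1.645.
Power = Φ(δ − 1.645) + Φ(−δ − 1.645) = Φ(-0.248) + Φ(-3.042) = 0.4022 + 0.0012 = 0.4034.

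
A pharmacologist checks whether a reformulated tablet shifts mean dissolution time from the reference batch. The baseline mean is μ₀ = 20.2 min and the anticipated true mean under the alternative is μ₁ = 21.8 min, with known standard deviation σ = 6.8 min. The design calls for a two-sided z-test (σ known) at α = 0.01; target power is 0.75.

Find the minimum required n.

Standardized effect: d = |μ₁ − μ₀| / σ = |21.8 − 20.2| / 6.8 = 0.2353
Set Φ(δ − 2.576) = 0.75; then δ − 2.576 = Φ⁻¹(0.75) = 0.674, giving δ = 3.250.
(Ignoring the negligible lower-tail rejection probability gives the usual closed-form inversion.)
δ = d·√n ⇒ n = (δ/d)² = (3.250 / 0.2353)² = 190.82.
Round up to the next whole unit.

n = 191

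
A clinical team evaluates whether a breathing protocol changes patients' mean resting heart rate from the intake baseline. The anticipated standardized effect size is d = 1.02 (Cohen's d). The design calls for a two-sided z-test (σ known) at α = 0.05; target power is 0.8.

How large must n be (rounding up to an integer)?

Set Φ(δ − 1.960) = 0.8; then δ − 1.960 = Φ⁻¹(0.8) = 0.842, giving δ = 2.802.
(For δ > 0 the lower-tail rejection region contributes negligibly to power, so the one-term inversion is standard.)
δ = d·√n ⇒ n = (δ/d)² = (2.802 / 1.02)² = 7.54.
Rounding up, n = 8.

n = 8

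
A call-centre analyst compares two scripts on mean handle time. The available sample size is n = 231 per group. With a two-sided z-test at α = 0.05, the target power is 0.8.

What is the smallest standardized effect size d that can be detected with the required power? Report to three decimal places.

d ≈ 0.261

Required noncentrality: δ = z_{0.025} + z_{0.20} = 1.960 + 0.842 = 2.802.
(Lower-tail contribution to power is negligible for δ > 0.)
δ = d·√(n/2) ⇒ d = δ/√(n/2) = 2.802/√(231/2) = 0.2607.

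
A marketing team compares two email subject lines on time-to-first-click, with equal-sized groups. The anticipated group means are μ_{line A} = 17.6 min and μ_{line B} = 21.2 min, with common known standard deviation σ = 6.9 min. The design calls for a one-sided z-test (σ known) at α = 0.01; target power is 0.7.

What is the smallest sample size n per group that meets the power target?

n = 60 per group

Standardized effect: d = |μ_{line A} − μ_{line B}| / σ = |17.6 − 21.2| / 6.9 = 0.5217
For power 0.7 need Φ(δ − z_{0.01}) = 0.7, so δ = z_{0.01} + z_{0.30} = 2.326 + 0.524 = 2.851.
δ = d·√(n/2) ⇒ n = 2(δ/d)² = 2 × (2.851 / 0.5217)² = 59.71.
Rounding up, n = 60 per group.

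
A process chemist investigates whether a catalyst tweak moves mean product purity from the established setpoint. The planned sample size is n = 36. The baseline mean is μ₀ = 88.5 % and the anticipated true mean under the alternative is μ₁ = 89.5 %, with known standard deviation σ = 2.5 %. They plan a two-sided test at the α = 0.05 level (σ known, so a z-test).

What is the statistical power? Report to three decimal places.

Power ≈ 0.670

Standardized effect: d = |μ₁ − μ₀| / σ = |89.5 − 88.5| / 2.5 = 0.4000
Noncentrality parameter: δ = d·√n = 0.4000 × √36 = 2.4000
Critical value for a two-sided test at α = 0.05: z_{α/2} = 1.960.
Power = Φ(δ − 1.960) + Φ(−δ − 1.960) = Φ(0.440) + Φ(-4.360) = 0.6700 + 0.0000 = 0.6701.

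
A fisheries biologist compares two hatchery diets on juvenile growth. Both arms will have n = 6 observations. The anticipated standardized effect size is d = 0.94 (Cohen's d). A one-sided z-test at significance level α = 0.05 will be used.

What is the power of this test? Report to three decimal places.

Power ≈ 0.493

Noncentrality parameter: δ = d·√(n/2) = 0.94 × √(6/2) = 1.6281
One-sided α = 0.05 → critical value z_{0.05} = 1.645.
Power = Φ(δ − 1.645) = Φ(-0.017) = 0.4933.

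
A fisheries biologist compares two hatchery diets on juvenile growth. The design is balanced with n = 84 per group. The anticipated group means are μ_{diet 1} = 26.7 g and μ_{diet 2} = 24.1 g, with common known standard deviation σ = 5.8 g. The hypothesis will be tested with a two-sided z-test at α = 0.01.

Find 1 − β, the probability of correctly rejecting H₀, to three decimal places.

Power ≈ 0.629

Standardized effect: d = |μ_{diet 1} − μ_{diet 2}| / σ = |26.7 − 24.1| / 5.8 = 0.4483
Noncentrality parameter: δ = d·√(n/2) = 0.4483 × √(84/2) = 2.9052
Critical value for a two-sided test at α = 0.01: z_{α/2} = 2.576.
Power = Φ(δ − 2.576) + Φ(−δ − 2.576) = Φ(0.329) + Φ(-5.481) = 0.6290 + 0.0000 = 0.6290.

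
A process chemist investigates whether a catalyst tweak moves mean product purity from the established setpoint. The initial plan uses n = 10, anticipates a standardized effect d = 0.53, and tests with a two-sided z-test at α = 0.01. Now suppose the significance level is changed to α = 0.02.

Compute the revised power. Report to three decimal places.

δ = d·√n = 0.53 × √10 = 1.6760 (unchanged). New critical value: z_{0.01} = 2.326.
Revised power = Φ(δ − 2.326) + Φ(−δ − 2.326) = Φ(-0.650) + Φ(-4.002) = 0.2577 + 0.0000 = 0.2578.

Power ≈ 0.258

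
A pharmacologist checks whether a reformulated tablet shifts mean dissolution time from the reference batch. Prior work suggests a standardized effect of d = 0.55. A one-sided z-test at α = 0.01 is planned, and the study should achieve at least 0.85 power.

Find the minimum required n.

Set Φ(δ − 2.326) = 0.85; then δ − 2.326 = Φ⁻¹(0.85) = 1.036, giving δ = 3.363.
δ = d·√n ⇒ n = (δ/d)² = (3.363 / 0.55)² = 37.38.
Rounding up, n = 38.

n = 38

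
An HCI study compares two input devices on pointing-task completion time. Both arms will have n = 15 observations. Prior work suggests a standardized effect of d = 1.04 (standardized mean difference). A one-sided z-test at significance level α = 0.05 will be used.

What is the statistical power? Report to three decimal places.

Noncentrality parameter: δ = d·√(n/2) = 1.04 × √(15/2) = 2.8482
Critical value for a one-sided test at α = 0.05: z_α = 1.645.
Power = P(Z > 1.645 − δ) = Φ(1.203) = 0.8856.

Power ≈ 0.886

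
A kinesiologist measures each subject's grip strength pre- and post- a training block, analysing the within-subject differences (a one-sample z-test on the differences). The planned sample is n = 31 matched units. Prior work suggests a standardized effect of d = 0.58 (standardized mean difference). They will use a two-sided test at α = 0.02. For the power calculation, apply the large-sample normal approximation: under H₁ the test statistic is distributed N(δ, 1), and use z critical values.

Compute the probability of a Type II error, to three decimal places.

β ≈ 0.183

Noncentrality parameter: δ = d·√n = 0.58 × √31 = 3.2293
Critical value for a two-sided test at α = 0.02: z_{α/2} = 2.326.
Power = Φ(δ − 2.326) + Φ(−δ − 2.326) = Φ(0.903) + Φ(-5.556) = 0.8167 + 0.0000 = 0.8167.
Type II error: β = 1 − power = 1 − 0.8167 = 0.1833.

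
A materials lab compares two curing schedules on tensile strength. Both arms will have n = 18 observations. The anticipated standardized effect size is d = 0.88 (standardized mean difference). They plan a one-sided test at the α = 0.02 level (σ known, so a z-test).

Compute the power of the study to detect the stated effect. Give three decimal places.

Noncentrality parameter: δ = d·√(n/2) = 0.88 × √(18/2) = 2.6400
One-sided α = 0.02 → critical value z_{0.02} = 2.054.
Power = Φ(δ − 2.054) = Φ(0.586) = 0.7211.

Power ≈ 0.721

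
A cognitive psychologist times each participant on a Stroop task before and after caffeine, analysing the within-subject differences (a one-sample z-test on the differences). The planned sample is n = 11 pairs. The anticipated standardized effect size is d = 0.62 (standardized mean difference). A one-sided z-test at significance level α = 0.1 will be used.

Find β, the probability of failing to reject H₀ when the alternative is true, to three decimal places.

Noncentrality parameter: δ = d·√n = 0.62 × √11 = 2.0563
One-sided α = 0.1 → critical value z_{0.1} = 1.282.
Power = P(Z > 1.282 − δ) = Φ(0.775) = 0.7808.
Type II error: β = 1 − power = 1 − 0.7808 = 0.2192.

β ≈ 0.219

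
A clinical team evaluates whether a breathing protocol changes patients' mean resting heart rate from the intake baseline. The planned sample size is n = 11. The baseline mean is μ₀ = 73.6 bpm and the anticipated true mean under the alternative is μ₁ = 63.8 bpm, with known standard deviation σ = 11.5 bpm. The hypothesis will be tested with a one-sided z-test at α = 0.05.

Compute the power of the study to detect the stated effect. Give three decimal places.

Standardized effect: d = |μ₁ − μ₀| / σ = |63.8 − 73.6| / 11.5 = 0.8522
Noncentrality parameter: δ = d·√n = 0.8522 × √11 = 2.8263
One-sided α = 0.05 → critical value z_{0.05} = 1.645.
Power = P(Z > 1.645 − δ) = Φ(1.181) = 0.8813.

Power ≈ 0.881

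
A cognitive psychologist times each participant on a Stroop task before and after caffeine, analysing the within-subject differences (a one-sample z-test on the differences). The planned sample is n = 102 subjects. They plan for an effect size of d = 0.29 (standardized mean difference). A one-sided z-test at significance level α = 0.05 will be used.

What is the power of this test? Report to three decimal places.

Power ≈ 0.900

Noncentrality parameter: δ = d·√n = 0.29 × √102 = 2.9289
One-sided α = 0.05 → critical value z_{0.05} = 1.645.
Power = P(Z > 1.645 − δ) = Φ(1.284) = 0.9004.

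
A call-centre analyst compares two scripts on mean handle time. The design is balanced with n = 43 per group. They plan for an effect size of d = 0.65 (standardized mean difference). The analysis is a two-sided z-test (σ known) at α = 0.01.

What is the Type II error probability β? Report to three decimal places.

β ≈ 0.331

Noncentrality parameter: δ = d·√(n/2) = 0.65 × √(43/2) = 3.0139
Two-sided α = 0.01 → critical value z_{0.005} = 2.576.
Power = Φ(δ − 2.576) + Φ(−δ − 2.576) = Φ(0.438) + Φ(-5.590) = 0.6693 + 0.0000 = 0.6693.
Type II error: β = 1 − power = 1 − 0.6693 = 0.3307.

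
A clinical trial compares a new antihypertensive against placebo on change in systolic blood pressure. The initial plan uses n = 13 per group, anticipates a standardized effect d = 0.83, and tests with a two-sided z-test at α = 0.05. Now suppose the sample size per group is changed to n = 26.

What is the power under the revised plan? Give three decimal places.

Power ≈ 0.849

With n = 26 per group: δ = d·√(n/2) = 0.83 × √(26/2) = 2.9926. Critical value z_{0.025} = 1.960.
Revised power = Φ(δ − 1.960) + Φ(−δ − 1.960) = Φ(1.033) + Φ(-4.953) = 0.8491 + 0.0000 = 0.8491.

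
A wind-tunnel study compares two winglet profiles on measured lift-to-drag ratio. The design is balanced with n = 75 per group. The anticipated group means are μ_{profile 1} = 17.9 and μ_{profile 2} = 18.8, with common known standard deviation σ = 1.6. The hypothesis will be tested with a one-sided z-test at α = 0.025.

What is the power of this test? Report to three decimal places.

Power ≈ 0.931

Standardized effect: d = |μ_{profile 1} − μ_{profile 2}| / σ = |17.9 − 18.8| / 1.6 = 0.5625
Noncentrality parameter: δ = d·√(n/2) = 0.5625 × √(75/2) = 3.4446
Critical value for a one-sided test at α = 0.025: z_α = 1.960.
Power = Φ(δ − 1.960) = Φ(1.485) = 0.9312.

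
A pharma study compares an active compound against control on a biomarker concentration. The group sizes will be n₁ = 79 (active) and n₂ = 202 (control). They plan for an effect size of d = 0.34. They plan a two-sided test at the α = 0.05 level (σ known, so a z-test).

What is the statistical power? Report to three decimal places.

Noncentrality parameter: λ = d / √(1/n₁ + 1/n₂) = 0.34 / √(1/79 + 1/202) = 2.5622
Critical value for a two-sided test at α = 0.05: z_{α/2} = 1.960.
Power = Φ(λ − 1.960) + Φ(−λ − 1.960) = Φ(0.602) + Φ(-4.522) = 0.7265 + 0.0000 = 0.7265.

Power ≈ 0.726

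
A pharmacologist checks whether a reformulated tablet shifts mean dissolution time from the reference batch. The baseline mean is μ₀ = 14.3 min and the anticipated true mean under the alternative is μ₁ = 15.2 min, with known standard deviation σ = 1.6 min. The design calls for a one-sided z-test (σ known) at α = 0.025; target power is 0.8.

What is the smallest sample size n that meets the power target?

n = 25

Standardized effect: d = |μ₁ − μ₀| / σ = |15.2 − 14.3| / 1.6 = 0.5625
For power 0.8 need Φ(δ − z_{0.025}) = 0.8, so δ = z_{0.025} + z_{0.20} = 1.960 + 0.842 = 2.802.
δ = d·√n ⇒ n = (δ/d)² = (2.802 / 0.5625)² = 24.81.
Rounding up, n = 25.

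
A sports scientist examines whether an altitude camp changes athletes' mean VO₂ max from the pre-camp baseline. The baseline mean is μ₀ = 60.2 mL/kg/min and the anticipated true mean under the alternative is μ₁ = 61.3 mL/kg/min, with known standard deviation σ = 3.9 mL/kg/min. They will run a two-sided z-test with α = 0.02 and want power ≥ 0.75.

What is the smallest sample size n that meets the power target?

n = 114

Standardized effect: d = |μ₁ − μ₀| / σ = |61.3 − 60.2| / 3.9 = 0.2821
For power 0.75 need Φ(δ − z_{0.01}) = 0.75, so δ = z_{0.01} + z_{0.25} = 2.326 + 0.674 = 3.001.
(The Φ(−δ − z_{α/2}) term is vanishingly small for δ > 0 and is dropped in the standard sample-size formula.)
δ = d·√n ⇒ n = (δ/d)² = (3.001 / 0.2821)² = 113.20.
Rounding up, n = 114.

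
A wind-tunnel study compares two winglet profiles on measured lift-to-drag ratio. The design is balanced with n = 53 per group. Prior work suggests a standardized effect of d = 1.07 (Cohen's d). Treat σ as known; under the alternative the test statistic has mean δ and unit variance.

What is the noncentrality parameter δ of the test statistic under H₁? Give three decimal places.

δ ≈ 5.508

The noncentrality parameter scales effect size by the design's sample-size factor: δ = d·√(n/2) = 1.07 × √(53/2) = 5.5082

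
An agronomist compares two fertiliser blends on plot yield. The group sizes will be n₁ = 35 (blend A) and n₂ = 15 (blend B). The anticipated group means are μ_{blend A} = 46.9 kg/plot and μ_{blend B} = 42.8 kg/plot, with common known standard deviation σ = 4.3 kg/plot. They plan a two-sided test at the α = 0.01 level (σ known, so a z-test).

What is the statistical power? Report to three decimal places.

Standardized effect: d = |μ_{blend A} − μ_{blend B}| / σ = |46.9 − 42.8| / 4.3 = 0.9535
Noncentrality parameter: δ = d / √(1/n₁ + 1/n₂) = 0.9535 / √(1/35 + 1/15) = 3.0897
Two-sided α = 0.01 → critical value z_{0.005} = 2.576.
Power = Φ(δ − 2.576) + Φ(−δ − 2.576) = Φ(0.514) + Φ(-5.665) = 0.6963 + 0.0000 = 0.6963.

Power ≈ 0.696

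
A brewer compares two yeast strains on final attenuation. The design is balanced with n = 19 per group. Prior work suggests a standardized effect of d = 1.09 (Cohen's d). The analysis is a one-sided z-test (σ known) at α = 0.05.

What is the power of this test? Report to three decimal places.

Power ≈ 0.957

Noncentrality parameter: δ = d·√(n/2) = 1.09 × √(19/2) = 3.3596
Critical value for a one-sided test at α = 0.05: z_α = 1.645.
Power = Φ(δ − 1.645) = Φ(1.715) = 0.9568.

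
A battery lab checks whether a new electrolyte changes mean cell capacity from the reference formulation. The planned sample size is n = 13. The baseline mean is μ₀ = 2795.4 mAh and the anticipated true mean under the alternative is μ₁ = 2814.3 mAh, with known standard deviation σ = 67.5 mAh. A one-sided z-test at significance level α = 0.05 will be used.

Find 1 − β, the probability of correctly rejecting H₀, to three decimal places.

Power ≈ 0.263

Standardized effect: d = |μ₁ − μ₀| / σ = |2814.3 − 2795.4| / 67.5 = 0.2800
Noncentrality parameter: δ = d·√n = 0.2800 × √13 = 1.0096
Critical value for a one-sided test at α = 0.05: z_α = 1.645.
Power = P(Z > 1.645 − δ) = Φ(-0.635) = 0.2626.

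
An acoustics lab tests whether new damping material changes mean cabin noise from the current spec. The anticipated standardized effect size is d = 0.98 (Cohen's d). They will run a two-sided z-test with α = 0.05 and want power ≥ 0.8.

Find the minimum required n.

n = 9

Set Φ(δ − 1.960) = 0.8; then δ − 1.960 = Φ⁻¹(0.8) = 0.842, giving δ = 2.802.
(For δ > 0 the lower-tail rejection region contributes negligibly to power, so the one-term inversion is standard.)
δ = d·√n ⇒ n = (δ/d)² = (2.802 / 0.98)² = 8.17.
Rounding up, n = 9.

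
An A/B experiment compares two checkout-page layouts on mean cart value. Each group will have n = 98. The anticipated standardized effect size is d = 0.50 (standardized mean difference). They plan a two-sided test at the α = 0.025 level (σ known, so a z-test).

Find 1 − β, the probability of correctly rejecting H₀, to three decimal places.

Power ≈ 0.896

Noncentrality parameter: δ = d·√(n/2) = 0.50 × √(98/2) = 3.5000
Critical value for a two-sided test at α = 0.025: z_{α/2} = 2.241.
Power = Φ(δ − 2.241) + Φ(−δ − 2.241) = Φ(1.259) + Φ(-5.741) = 0.8959 + 0.0000 = 0.8959.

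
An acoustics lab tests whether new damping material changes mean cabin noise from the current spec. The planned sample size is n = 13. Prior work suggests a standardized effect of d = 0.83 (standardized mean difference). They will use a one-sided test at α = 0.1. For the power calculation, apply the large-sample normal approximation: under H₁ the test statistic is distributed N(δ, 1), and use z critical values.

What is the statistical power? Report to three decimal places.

Power ≈ 0.956

Noncentrality parameter: δ = d·√n = 0.83 × √13 = 2.9926
Critical value for a one-sided test at α = 0.1: z_α = 1.282.
Power = Φ(δ − 1.282) = Φ(1.711) = 0.9565.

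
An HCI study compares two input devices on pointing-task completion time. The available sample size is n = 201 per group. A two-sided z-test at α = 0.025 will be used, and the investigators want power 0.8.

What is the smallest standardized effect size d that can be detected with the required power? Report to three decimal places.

Required noncentrality: δ = z_{0.0125} + z_{0.20} = 2.241 + 0.842 = 3.083.
(Lower-tail contribution to power is negligible for δ > 0.)
δ = d·√(n/2) ⇒ d = δ/√(n/2) = 3.083/√(201/2) = 0.3075.

d ≈ 0.308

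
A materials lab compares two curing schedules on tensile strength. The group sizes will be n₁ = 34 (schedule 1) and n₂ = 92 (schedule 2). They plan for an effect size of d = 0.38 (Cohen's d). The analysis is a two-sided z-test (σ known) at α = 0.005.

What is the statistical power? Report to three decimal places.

Noncentrality parameter: δ = d / √(1/n₁ + 1/n₂) = 0.38 / √(1/34 + 1/92) = 1.8934
Critical value for a two-sided test at α = 0.005: z_{α/2} = 2.807.
Power = Φ(δ − 2.807) + Φ(−δ − 2.807) = Φ(-0.914) + Φ(-4.700) = 0.1804 + 0.0000 = 0.1804.

Power ≈ 0.180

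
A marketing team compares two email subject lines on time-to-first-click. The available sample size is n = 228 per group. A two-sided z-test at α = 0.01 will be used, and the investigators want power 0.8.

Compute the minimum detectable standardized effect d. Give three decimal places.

Required noncentrality: δ = z_{0.005} + z_{0.20} = 2.576 + 0.842 = 3.417.
(Lower-tail contribution to power is negligible for δ > 0.)
δ = d·√(n/2) ⇒ d = δ/√(n/2) = 3.417/√(228/2) = 0.3201.

d ≈ 0.320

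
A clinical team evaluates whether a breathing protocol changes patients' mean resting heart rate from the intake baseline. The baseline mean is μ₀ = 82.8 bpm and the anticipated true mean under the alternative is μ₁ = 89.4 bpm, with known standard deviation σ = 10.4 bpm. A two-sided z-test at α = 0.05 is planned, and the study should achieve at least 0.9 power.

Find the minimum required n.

Standardized effect: d = |μ₁ − μ₀| / σ = |89.4 − 82.8| / 10.4 = 0.6346
For power 0.9 need Φ(δ − z_{0.025}) = 0.9, so δ = z_{0.025} + z_{0.10} = 1.960 + 1.282 = 3.242.
(Ignoring the negligible lower-tail rejection probability gives the usual closed-form inversion.)
δ = d·√n ⇒ n = (δ/d)² = (3.242 / 0.6346)² = 26.09.
Round up to the next whole unit.

n = 27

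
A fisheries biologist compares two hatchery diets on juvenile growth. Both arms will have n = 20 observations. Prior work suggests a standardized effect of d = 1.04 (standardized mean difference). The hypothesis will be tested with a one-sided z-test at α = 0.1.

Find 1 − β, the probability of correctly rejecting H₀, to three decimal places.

Power ≈ 0.978

Noncentrality parameter: δ = d·√(n/2) = 1.04 × √(20/2) = 3.2888
One-sided α = 0.1 → critical value z_{0.1} = 1.282.
Power = P(Z > 1.282 − δ) = Φ(2.007) = 0.9776.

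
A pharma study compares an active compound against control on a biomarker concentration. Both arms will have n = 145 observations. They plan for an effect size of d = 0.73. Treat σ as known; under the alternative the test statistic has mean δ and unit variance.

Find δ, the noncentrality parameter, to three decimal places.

δ ≈ 6.216

δ = d·√(n/2) = 0.73 × √(145/2) = 6.2157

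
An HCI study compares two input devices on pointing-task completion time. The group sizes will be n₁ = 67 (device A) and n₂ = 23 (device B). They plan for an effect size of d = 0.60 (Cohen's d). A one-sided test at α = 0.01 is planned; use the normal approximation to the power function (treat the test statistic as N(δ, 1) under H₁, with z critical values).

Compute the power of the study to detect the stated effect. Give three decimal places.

Noncentrality parameter: δ = d / √(1/n₁ + 1/n₂) = 0.60 / √(1/67 + 1/23) = 2.4827
One-sided α = 0.01 → critical value z_{0.01} = 2.326.
Power = Φ(δ − 2.326) = Φ(0.156) = 0.5621.

Power ≈ 0.562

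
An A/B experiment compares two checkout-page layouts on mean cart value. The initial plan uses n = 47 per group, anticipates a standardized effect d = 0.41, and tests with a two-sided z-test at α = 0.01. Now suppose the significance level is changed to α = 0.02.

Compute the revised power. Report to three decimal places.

Power ≈ 0.367

δ = d·√(n/2) = 0.41 × √(47/2) = 1.9875 (unchanged). New critical value: z_{0.01} = 2.326.
Revised power = Φ(δ − 2.326) + Φ(−δ − 2.326) = Φ(-0.339) + Φ(-4.314) = 0.3674 + 0.0000 = 0.3674.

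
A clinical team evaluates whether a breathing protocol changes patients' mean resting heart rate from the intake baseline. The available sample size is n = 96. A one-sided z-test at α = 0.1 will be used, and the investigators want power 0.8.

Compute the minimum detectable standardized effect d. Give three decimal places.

d ≈ 0.217

Need Φ(δ − 1.282) = 0.8, so δ = 1.282 + 0.842 = 2.123.
δ = d·√n ⇒ d = δ/√n = 2.123/√96 = 0.2167.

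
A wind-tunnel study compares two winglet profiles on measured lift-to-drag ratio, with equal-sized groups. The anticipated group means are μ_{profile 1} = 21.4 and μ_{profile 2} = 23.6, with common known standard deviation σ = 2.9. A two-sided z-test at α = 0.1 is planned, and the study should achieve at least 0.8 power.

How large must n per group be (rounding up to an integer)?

n = 22 per group

Standardized effect: d = |μ_{profile 1} − μ_{profile 2}| / σ = |21.4 − 23.6| / 2.9 = 0.7586
For power 0.8 need Φ(δ − z_{0.05}) = 0.8, so δ = z_{0.05} + z_{0.20} = 1.645 + 0.842 = 2.486.
(The Φ(−δ − z_{α/2}) term is vanishingly small for δ > 0 and is dropped in the standard sample-size formula.)
δ = d·√(n/2) ⇒ n = 2(δ/d)² = 2 × (2.486 / 0.7586)² = 21.49.
Round up to the next whole unit.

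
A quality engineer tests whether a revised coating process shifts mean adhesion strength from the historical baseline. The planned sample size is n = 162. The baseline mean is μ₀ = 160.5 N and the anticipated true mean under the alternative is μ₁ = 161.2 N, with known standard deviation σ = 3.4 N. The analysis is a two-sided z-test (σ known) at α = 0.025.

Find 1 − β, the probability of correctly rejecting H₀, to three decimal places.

Power ≈ 0.648

Standardized effect: d = |μ₁ − μ₀| / σ = |161.2 − 160.5| / 3.4 = 0.2059
Noncentrality parameter: δ = d·√n = 0.2059 × √162 = 2.6205
Two-sided α = 0.025 → critical value z_{0.0125} = 2.241.
Power = Φ(δ − 2.241) + Φ(−δ − 2.241) = Φ(0.379) + Φ(-4.862) = 0.6477 + 0.0000 = 0.6477.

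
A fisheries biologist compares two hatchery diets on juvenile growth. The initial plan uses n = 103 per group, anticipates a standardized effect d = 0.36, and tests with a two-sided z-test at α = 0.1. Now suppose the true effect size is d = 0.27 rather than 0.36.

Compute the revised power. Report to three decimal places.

Power ≈ 0.615

With d = 0.27: δ = d·√(n/2) = 0.27 × √(103/2) = 1.9376. Critical value z_{0.05} = 1.645.
Revised power = Φ(δ − 1.645) + Φ(−δ − 1.645) = Φ(0.293) + Φ(-3.582) = 0.6151 + 0.0002 = 0.6153.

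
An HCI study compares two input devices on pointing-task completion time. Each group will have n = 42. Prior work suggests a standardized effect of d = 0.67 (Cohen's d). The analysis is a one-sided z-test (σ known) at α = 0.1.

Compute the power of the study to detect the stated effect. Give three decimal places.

Noncentrality parameter: δ = d·√(n/2) = 0.67 × √(42/2) = 3.0703
Critical value for a one-sided test at α = 0.1: z_α = 1.282.
Power = Φ(δ − 1.282) = Φ(1.789) = 0.9632.

Power ≈ 0.963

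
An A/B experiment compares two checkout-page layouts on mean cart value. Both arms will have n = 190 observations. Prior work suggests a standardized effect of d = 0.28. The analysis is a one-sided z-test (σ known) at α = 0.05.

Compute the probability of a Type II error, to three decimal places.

β ≈ 0.139

Noncentrality parameter: δ = d·√(n/2) = 0.28 × √(190/2) = 2.7291
Critical value for a one-sided test at α = 0.05: z_α = 1.645.
Power = Φ(δ − 1.645) = Φ(1.084) = 0.8609.
Type II error: β = 1 − power = 1 − 0.8609 = 0.1391.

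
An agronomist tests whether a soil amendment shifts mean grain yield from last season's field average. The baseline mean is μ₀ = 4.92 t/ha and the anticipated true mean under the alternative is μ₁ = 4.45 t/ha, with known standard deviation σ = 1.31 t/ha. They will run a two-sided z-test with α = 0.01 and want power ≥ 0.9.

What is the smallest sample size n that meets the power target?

n = 116

Standardized effect: d = |μ₁ − μ₀| / σ = |4.45 − 4.92| / 1.31 = 0.3588
Set Φ(δ − 2.576) = 0.9; then δ − 2.576 = Φ⁻¹(0.9) = 1.282, giving δ = 3.857.
(Ignoring the negligible lower-tail rejection probability gives the usual closed-form inversion.)
δ = d·√n ⇒ n = (δ/d)² = (3.857 / 0.3588)² = 115.59.
Rounding up, n = 116.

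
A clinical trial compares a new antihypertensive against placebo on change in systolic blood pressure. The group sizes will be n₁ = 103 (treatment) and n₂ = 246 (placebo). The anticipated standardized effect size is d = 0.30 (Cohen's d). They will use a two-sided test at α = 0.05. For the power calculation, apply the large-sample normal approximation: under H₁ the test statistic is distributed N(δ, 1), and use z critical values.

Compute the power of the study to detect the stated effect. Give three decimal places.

Power ≈ 0.724

Noncentrality parameter: δ = d / √(1/n₁ + 1/n₂) = 0.30 / √(1/103 + 1/246) = 2.5562
Critical value for a two-sided test at α = 0.05: z_{α/2} = 1.960.
Power = Φ(δ − 1.960) + Φ(−δ − 1.960) = Φ(0.596) + Φ(-4.516) = 0.7245 + 0.0000 = 0.7245.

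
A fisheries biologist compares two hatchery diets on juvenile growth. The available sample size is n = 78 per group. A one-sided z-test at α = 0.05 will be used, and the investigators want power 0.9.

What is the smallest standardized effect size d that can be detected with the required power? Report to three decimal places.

Need Φ(δ − 1.645) = 0.9, so δ = 1.645 + 1.282 = 2.926.
δ = d·√(n/2) ⇒ d = δ/√(n/2) = 2.926/√(78/2) = 0.4686.

d ≈ 0.469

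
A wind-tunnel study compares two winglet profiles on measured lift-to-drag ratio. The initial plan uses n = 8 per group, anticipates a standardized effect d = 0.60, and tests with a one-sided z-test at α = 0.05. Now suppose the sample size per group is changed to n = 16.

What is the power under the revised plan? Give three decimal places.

With n = 16 per group: δ = d·√(n/2) = 0.60 × √(16/2) = 1.6971. Critical value z_{0.05} = 1.645.
Revised power = P(Z > 1.645 − δ) = Φ(0.052) = 0.5208.

Power ≈ 0.521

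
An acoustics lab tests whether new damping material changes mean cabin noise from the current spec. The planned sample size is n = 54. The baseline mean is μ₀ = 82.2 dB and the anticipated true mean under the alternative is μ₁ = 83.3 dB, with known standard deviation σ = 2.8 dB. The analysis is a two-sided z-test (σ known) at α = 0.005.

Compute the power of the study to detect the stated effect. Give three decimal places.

Standardized effect: d = |μ₁ − μ₀| / σ = |83.3 − 82.2| / 2.8 = 0.3929
Noncentrality parameter: δ = d·√n = 0.3929 × √54 = 2.8869
Critical value for a two-sided test at α = 0.005: z_{α/2} = 2.807.
Power = Φ(δ − 2.807) + Φ(−δ − 2.807) = Φ(0.080) + Φ(-5.694) = 0.5318 + 0.0000 = 0.5318.

Power ≈ 0.532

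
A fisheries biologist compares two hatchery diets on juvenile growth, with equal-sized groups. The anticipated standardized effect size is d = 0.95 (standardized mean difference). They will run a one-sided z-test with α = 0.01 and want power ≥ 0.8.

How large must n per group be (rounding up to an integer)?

For power 0.8 need Φ(δ − z_{0.01}) = 0.8, so δ = z_{0.01} + z_{0.20} = 2.326 + 0.842 = 3.168.
δ = d·√(n/2) ⇒ n = 2(δ/d)² = 2 × (3.168 / 0.95)² = 22.24.
Rounding up, n = 23 per group.

n = 23 per group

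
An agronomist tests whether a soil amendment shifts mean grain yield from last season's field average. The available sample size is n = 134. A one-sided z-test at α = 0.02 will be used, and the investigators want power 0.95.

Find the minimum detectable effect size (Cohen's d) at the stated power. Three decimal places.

d ≈ 0.320

Required noncentrality: δ = z_{0.02} + z_{0.05} = 2.054 + 1.645 = 3.699.
δ = d·√n ⇒ d = δ/√n = 3.699/√134 = 0.3195.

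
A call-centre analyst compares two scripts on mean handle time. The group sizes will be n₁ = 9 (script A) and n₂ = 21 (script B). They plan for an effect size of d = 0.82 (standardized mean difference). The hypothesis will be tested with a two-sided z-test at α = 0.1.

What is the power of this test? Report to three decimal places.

Noncentrality parameter: δ = d / √(1/n₁ + 1/n₂) = 0.82 / √(1/9 + 1/21) = 2.0582
Two-sided α = 0.1 → critical value z_{0.05} = 1.645.
Power = Φ(δ − 1.645) + Φ(−δ − 1.645) = Φ(0.413) + Φ(-3.703) = 0.6603 + 0.0001 = 0.6604.

Power ≈ 0.660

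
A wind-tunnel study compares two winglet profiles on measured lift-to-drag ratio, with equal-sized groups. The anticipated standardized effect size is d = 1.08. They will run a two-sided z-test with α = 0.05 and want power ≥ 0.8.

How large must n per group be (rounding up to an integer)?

n = 14 per group

For power 0.8 need Φ(δ − z_{0.025}) = 0.8, so δ = z_{0.025} + z_{0.20} = 1.960 + 0.842 = 2.802.
(For δ > 0 the lower-tail rejection region contributes negligibly to power, so the one-term inversion is standard.)
δ = d·√(n/2) ⇒ n = 2(δ/d)² = 2 × (2.802 / 1.08)² = 13.46.
Rounding up, n = 14 per group.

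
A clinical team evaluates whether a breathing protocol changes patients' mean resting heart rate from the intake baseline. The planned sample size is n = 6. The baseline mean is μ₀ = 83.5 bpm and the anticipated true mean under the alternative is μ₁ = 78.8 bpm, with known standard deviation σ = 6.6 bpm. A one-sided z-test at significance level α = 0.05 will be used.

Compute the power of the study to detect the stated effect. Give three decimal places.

Standardized effect: d = |μ₁ − μ₀| / σ = |78.8 − 83.5| / 6.6 = 0.7121
Noncentrality parameter: δ = d·√n = 0.7121 × √6 = 1.7443
One-sided α = 0.05 → critical value z_{0.05} = 1.645.
Power = P(Z > 1.645 − δ) = Φ(0.099) = 0.5396.

Power ≈ 0.540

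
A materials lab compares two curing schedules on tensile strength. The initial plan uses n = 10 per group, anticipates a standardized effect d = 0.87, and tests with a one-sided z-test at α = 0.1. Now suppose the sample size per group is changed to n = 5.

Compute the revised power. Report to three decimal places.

With n = 5 per group: δ = d·√(n/2) = 0.87 × √(5/2) = 1.3756. Critical value z_{0.1} = 1.282.
Revised power = Φ(δ − 1.282) = Φ(0.094) = 0.5375.

Power ≈ 0.537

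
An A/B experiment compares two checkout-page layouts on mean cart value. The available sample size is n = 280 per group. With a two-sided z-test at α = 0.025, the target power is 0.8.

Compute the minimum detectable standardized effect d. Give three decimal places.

d ≈ 0.261

Need Φ(δ − 2.241) = 0.8, so δ = 2.241 + 0.842 = 3.083.
(Lower-tail contribution to power is negligible for δ > 0.)
δ = d·√(n/2) ⇒ d = δ/√(n/2) = 3.083/√(280/2) = 0.2606.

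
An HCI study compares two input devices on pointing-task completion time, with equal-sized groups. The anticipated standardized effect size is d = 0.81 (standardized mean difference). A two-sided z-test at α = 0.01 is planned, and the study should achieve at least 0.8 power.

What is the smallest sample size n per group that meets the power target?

Set Φ(δ − 2.576) = 0.8; then δ − 2.576 = Φ⁻¹(0.8) = 0.842, giving δ = 3.417.
(Ignoring the negligible lower-tail rejection probability gives the usual closed-form inversion.)
δ = d·√(n/2) ⇒ n = 2(δ/d)² = 2 × (3.417 / 0.81)² = 35.60.
Rounding up, n = 36 per group.

n = 36 per group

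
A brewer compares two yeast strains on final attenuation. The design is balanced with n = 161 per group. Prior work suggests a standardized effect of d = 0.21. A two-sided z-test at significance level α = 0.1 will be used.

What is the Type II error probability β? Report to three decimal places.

β ≈ 0.405

Noncentrality parameter: δ = d·√(n/2) = 0.21 × √(161/2) = 1.8842
Critical value for a two-sided test at α = 0.1: z_{α/2} = 1.645.
Power = Φ(δ − 1.645) + Φ(−δ − 1.645) = Φ(0.239) + Φ(-3.529) = 0.5946 + 0.0002 = 0.5948.
Type II error: β = 1 − power = 1 − 0.5948 = 0.4052.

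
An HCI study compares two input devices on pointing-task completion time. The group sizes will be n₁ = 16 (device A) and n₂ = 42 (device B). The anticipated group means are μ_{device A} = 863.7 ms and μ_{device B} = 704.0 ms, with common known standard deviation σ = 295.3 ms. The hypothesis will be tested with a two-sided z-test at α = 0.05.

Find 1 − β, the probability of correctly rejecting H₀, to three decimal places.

Power ≈ 0.453

Standardized effect: d = |μ_{device A} − μ_{device B}| / σ = |863.7 − 704.0| / 295.3 = 0.5408
Noncentrality parameter: δ = d / √(1/n₁ + 1/n₂) = 0.5408 / √(1/16 + 1/42) = 1.8408
Two-sided α = 0.05 → critical value z_{0.025} = 1.960.
Power = Φ(δ − 1.960) + Φ(−δ − 1.960) = Φ(-0.119) + Φ(-3.801) = 0.4526 + 0.0001 = 0.4527.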